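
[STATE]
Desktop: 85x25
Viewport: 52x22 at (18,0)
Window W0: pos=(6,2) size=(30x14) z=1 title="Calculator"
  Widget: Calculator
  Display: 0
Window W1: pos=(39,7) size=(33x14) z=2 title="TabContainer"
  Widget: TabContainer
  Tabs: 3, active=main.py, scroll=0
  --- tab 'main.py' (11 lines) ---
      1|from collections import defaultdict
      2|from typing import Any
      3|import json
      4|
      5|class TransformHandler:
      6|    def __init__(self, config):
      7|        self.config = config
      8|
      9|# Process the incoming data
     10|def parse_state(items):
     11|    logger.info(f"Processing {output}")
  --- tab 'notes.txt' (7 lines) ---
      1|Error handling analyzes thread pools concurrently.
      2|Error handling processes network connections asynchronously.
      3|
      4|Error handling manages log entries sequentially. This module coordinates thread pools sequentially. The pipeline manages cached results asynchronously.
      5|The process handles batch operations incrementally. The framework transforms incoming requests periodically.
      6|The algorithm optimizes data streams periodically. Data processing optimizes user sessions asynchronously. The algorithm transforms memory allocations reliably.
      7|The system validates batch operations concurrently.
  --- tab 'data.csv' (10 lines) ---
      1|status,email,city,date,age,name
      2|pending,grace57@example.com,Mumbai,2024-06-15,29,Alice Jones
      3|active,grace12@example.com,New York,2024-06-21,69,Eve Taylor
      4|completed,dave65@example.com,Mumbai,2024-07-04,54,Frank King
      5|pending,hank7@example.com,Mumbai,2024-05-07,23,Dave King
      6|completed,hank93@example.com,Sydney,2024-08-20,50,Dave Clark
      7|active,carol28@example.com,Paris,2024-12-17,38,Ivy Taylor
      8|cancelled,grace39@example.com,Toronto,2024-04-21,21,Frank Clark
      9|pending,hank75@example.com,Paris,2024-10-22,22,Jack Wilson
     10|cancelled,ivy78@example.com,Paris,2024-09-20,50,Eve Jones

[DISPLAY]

                                                    
                                                    
━━━━━━━━━━━━━━━━━┓                                  
                 ┃                                  
─────────────────┨                                  
                0┃                                  
─┬───┐           ┃                                  
 │ ÷ │           ┃   ┏━━━━━━━━━━━━━━━━━━━━━━━━━━━━━━
─┼───┤           ┃   ┃ TabContainer                 
 │ × │           ┃   ┠──────────────────────────────
─┼───┤           ┃   ┃[main.py]│ notes.txt │ data.cs
 │ - │           ┃   ┃──────────────────────────────
─┼───┤           ┃   ┃from collections import defaul
 │ + │           ┃   ┃from typing import Any        
─┴───┘           ┃   ┃import json                   
━━━━━━━━━━━━━━━━━┛   ┃                              
                     ┃class TransformHandler:       
                     ┃    def __init__(self, config)
                     ┃        self.config = config  
                     ┃                              
                     ┗━━━━━━━━━━━━━━━━━━━━━━━━━━━━━━
                                                    


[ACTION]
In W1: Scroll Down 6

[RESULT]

                                                    
                                                    
━━━━━━━━━━━━━━━━━┓                                  
                 ┃                                  
─────────────────┨                                  
                0┃                                  
─┬───┐           ┃                                  
 │ ÷ │           ┃   ┏━━━━━━━━━━━━━━━━━━━━━━━━━━━━━━
─┼───┤           ┃   ┃ TabContainer                 
 │ × │           ┃   ┠──────────────────────────────
─┼───┤           ┃   ┃[main.py]│ notes.txt │ data.cs
 │ - │           ┃   ┃──────────────────────────────
─┼───┤           ┃   ┃        self.config = config  
 │ + │           ┃   ┃                              
─┴───┘           ┃   ┃# Process the incoming data   
━━━━━━━━━━━━━━━━━┛   ┃def parse_state(items):       
                     ┃    logger.info(f"Processing {
                     ┃                              
                     ┃                              
                     ┃                              
                     ┗━━━━━━━━━━━━━━━━━━━━━━━━━━━━━━
                                                    


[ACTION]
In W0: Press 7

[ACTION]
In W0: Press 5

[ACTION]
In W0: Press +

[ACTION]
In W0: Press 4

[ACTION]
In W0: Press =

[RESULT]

                                                    
                                                    
━━━━━━━━━━━━━━━━━┓                                  
                 ┃                                  
─────────────────┨                                  
               79┃                                  
─┬───┐           ┃                                  
 │ ÷ │           ┃   ┏━━━━━━━━━━━━━━━━━━━━━━━━━━━━━━
─┼───┤           ┃   ┃ TabContainer                 
 │ × │           ┃   ┠──────────────────────────────
─┼───┤           ┃   ┃[main.py]│ notes.txt │ data.cs
 │ - │           ┃   ┃──────────────────────────────
─┼───┤           ┃   ┃        self.config = config  
 │ + │           ┃   ┃                              
─┴───┘           ┃   ┃# Process the incoming data   
━━━━━━━━━━━━━━━━━┛   ┃def parse_state(items):       
                     ┃    logger.info(f"Processing {
                     ┃                              
                     ┃                              
                     ┃                              
                     ┗━━━━━━━━━━━━━━━━━━━━━━━━━━━━━━
                                                    


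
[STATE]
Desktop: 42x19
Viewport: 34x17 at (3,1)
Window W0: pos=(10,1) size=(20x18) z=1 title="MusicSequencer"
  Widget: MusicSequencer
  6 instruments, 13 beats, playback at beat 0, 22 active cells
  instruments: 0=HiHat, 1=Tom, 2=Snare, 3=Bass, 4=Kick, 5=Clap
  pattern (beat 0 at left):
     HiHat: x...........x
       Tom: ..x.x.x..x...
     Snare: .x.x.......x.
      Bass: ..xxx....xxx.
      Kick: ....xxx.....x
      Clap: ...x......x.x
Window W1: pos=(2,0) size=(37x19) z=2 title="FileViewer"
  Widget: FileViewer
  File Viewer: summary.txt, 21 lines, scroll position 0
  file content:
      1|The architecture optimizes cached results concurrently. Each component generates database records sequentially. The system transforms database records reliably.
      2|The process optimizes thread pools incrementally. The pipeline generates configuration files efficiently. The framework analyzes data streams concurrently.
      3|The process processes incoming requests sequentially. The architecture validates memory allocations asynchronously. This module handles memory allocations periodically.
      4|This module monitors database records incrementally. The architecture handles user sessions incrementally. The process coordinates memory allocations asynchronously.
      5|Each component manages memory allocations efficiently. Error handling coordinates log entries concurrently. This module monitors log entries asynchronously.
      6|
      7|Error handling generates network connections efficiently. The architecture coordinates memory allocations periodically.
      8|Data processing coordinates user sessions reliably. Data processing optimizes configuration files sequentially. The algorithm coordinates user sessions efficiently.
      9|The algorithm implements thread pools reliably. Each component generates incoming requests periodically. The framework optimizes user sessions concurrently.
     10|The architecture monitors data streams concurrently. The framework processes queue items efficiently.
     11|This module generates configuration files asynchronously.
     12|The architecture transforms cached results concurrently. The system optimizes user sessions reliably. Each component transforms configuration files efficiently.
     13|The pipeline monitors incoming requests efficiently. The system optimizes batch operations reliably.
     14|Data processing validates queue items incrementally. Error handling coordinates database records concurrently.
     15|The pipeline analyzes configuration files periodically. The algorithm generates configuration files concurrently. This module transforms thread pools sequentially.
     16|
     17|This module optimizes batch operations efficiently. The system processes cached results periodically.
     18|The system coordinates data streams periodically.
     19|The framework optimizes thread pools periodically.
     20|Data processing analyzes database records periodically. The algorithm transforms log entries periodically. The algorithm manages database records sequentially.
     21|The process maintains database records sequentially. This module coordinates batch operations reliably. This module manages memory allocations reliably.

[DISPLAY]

 FileViewer                       
──────────────────────────────────
The architecture optimizes cached 
The process optimizes thread pools
The process processes incoming req
This module monitors database reco
Each component manages memory allo
                                  
Error handling generates network c
Data processing coordinates user s
The algorithm implements thread po
The architecture monitors data str
This module generates configuratio
The architecture transforms cached
The pipeline monitors incoming req
Data processing validates queue it
The pipeline analyzes configuratio


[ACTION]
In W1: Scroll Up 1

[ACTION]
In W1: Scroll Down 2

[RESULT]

 FileViewer                       
──────────────────────────────────
The process processes incoming req
This module monitors database reco
Each component manages memory allo
                                  
Error handling generates network c
Data processing coordinates user s
The algorithm implements thread po
The architecture monitors data str
This module generates configuratio
The architecture transforms cached
The pipeline monitors incoming req
Data processing validates queue it
The pipeline analyzes configuratio
                                  
This module optimizes batch operat


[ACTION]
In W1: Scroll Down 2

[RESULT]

 FileViewer                       
──────────────────────────────────
Each component manages memory allo
                                  
Error handling generates network c
Data processing coordinates user s
The algorithm implements thread po
The architecture monitors data str
This module generates configuratio
The architecture transforms cached
The pipeline monitors incoming req
Data processing validates queue it
The pipeline analyzes configuratio
                                  
This module optimizes batch operat
The system coordinates data stream
The framework optimizes thread poo


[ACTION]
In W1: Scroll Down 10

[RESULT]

 FileViewer                       
──────────────────────────────────
Error handling generates network c
Data processing coordinates user s
The algorithm implements thread po
The architecture monitors data str
This module generates configuratio
The architecture transforms cached
The pipeline monitors incoming req
Data processing validates queue it
The pipeline analyzes configuratio
                                  
This module optimizes batch operat
The system coordinates data stream
The framework optimizes thread poo
Data processing analyzes database 
The process maintains database rec


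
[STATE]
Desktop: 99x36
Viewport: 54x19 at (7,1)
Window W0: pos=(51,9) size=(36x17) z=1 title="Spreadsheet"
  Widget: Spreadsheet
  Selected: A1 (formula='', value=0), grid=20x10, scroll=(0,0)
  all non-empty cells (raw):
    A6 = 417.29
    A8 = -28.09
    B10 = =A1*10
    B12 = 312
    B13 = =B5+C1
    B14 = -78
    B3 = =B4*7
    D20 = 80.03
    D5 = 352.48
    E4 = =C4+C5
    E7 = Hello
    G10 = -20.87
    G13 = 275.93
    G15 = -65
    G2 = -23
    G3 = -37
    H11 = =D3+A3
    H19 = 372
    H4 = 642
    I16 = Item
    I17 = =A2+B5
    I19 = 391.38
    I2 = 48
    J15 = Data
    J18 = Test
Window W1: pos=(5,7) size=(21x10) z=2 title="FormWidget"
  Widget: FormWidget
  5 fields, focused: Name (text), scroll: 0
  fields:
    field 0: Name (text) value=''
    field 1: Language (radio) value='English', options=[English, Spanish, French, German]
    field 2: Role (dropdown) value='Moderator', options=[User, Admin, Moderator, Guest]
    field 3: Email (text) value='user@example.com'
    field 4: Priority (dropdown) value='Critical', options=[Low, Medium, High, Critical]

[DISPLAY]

                                                      
                                                      
                                                      
                                                      
                                                      
                                                      
━━━━━━━━━━━━━━━━━━┓                                   
FormWidget        ┃                                   
──────────────────┨                         ┏━━━━━━━━━
 Name:       [   ]┃                         ┃ Spreadsh
 Language:   (●) E┃                         ┠─────────
 Role:       [Mo▼]┃                         ┃A1:      
 Email:      [use]┃                         ┃       A 
 Priority:   [Cr▼]┃                         ┃---------
                  ┃                         ┃  1      
━━━━━━━━━━━━━━━━━━┛                         ┃  2      
                                            ┃  3      
                                            ┃  4      
                                            ┃  5      


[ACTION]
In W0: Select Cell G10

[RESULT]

                                                      
                                                      
                                                      
                                                      
                                                      
                                                      
━━━━━━━━━━━━━━━━━━┓                                   
FormWidget        ┃                                   
──────────────────┨                         ┏━━━━━━━━━
 Name:       [   ]┃                         ┃ Spreadsh
 Language:   (●) E┃                         ┠─────────
 Role:       [Mo▼]┃                         ┃G10: -20.
 Email:      [use]┃                         ┃       A 
 Priority:   [Cr▼]┃                         ┃---------
                  ┃                         ┃  1      
━━━━━━━━━━━━━━━━━━┛                         ┃  2      
                                            ┃  3      
                                            ┃  4      
                                            ┃  5      


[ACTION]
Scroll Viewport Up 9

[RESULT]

                                                      
                                                      
                                                      
                                                      
                                                      
                                                      
                                                      
━━━━━━━━━━━━━━━━━━┓                                   
FormWidget        ┃                                   
──────────────────┨                         ┏━━━━━━━━━
 Name:       [   ]┃                         ┃ Spreadsh
 Language:   (●) E┃                         ┠─────────
 Role:       [Mo▼]┃                         ┃G10: -20.
 Email:      [use]┃                         ┃       A 
 Priority:   [Cr▼]┃                         ┃---------
                  ┃                         ┃  1      
━━━━━━━━━━━━━━━━━━┛                         ┃  2      
                                            ┃  3      
                                            ┃  4      


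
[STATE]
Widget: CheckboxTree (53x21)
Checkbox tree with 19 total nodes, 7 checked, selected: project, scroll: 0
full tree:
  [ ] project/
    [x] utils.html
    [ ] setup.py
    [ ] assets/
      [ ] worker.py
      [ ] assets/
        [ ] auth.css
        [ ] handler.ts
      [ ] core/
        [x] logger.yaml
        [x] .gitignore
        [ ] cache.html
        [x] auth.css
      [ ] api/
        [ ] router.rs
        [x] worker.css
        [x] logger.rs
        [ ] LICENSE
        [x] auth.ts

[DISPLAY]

>[-] project/                                        
   [x] utils.html                                    
   [ ] setup.py                                      
   [-] assets/                                       
     [ ] worker.py                                   
     [ ] assets/                                     
       [ ] auth.css                                  
       [ ] handler.ts                                
     [-] core/                                       
       [x] logger.yaml                               
       [x] .gitignore                                
       [ ] cache.html                                
       [x] auth.css                                  
     [-] api/                                        
       [ ] router.rs                                 
       [x] worker.css                                
       [x] logger.rs                                 
       [ ] LICENSE                                   
       [x] auth.ts                                   
                                                     
                                                     


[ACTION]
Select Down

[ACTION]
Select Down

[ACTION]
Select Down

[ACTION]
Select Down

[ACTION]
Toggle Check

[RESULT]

 [-] project/                                        
   [x] utils.html                                    
   [ ] setup.py                                      
   [-] assets/                                       
>    [x] worker.py                                   
     [ ] assets/                                     
       [ ] auth.css                                  
       [ ] handler.ts                                
     [-] core/                                       
       [x] logger.yaml                               
       [x] .gitignore                                
       [ ] cache.html                                
       [x] auth.css                                  
     [-] api/                                        
       [ ] router.rs                                 
       [x] worker.css                                
       [x] logger.rs                                 
       [ ] LICENSE                                   
       [x] auth.ts                                   
                                                     
                                                     


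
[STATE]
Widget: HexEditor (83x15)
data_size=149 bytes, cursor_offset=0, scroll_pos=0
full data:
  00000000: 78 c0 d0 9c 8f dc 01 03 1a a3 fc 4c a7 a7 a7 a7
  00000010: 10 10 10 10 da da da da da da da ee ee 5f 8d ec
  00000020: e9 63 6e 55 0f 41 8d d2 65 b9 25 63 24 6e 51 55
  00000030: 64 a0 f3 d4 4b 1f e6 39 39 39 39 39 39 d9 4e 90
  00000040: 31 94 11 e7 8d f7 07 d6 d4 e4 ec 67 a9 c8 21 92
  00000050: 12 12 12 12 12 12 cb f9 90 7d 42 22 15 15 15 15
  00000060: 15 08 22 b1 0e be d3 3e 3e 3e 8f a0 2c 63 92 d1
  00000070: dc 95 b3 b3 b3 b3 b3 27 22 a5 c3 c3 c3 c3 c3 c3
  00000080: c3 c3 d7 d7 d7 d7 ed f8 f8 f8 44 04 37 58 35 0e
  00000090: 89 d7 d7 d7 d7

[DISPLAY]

00000000  78 c0 d0 9c 8f dc 01 03  1a a3 fc 4c a7 a7 a7 a7  |x..........L....|     
00000010  10 10 10 10 da da da da  da da da ee ee 5f 8d ec  |............._..|     
00000020  e9 63 6e 55 0f 41 8d d2  65 b9 25 63 24 6e 51 55  |.cnU.A..e.%c$nQU|     
00000030  64 a0 f3 d4 4b 1f e6 39  39 39 39 39 39 d9 4e 90  |d...K..999999.N.|     
00000040  31 94 11 e7 8d f7 07 d6  d4 e4 ec 67 a9 c8 21 92  |1..........g..!.|     
00000050  12 12 12 12 12 12 cb f9  90 7d 42 22 15 15 15 15  |.........}B"....|     
00000060  15 08 22 b1 0e be d3 3e  3e 3e 8f a0 2c 63 92 d1  |.."....>>>..,c..|     
00000070  dc 95 b3 b3 b3 b3 b3 27  22 a5 c3 c3 c3 c3 c3 c3  |.......'".......|     
00000080  c3 c3 d7 d7 d7 d7 ed f8  f8 f8 44 04 37 58 35 0e  |..........D.7X5.|     
00000090  89 d7 d7 d7 d7                                    |.....           |     
                                                                                   
                                                                                   
                                                                                   
                                                                                   
                                                                                   


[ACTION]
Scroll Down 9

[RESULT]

00000090  89 d7 d7 d7 d7                                    |.....           |     
                                                                                   
                                                                                   
                                                                                   
                                                                                   
                                                                                   
                                                                                   
                                                                                   
                                                                                   
                                                                                   
                                                                                   
                                                                                   
                                                                                   
                                                                                   
                                                                                   


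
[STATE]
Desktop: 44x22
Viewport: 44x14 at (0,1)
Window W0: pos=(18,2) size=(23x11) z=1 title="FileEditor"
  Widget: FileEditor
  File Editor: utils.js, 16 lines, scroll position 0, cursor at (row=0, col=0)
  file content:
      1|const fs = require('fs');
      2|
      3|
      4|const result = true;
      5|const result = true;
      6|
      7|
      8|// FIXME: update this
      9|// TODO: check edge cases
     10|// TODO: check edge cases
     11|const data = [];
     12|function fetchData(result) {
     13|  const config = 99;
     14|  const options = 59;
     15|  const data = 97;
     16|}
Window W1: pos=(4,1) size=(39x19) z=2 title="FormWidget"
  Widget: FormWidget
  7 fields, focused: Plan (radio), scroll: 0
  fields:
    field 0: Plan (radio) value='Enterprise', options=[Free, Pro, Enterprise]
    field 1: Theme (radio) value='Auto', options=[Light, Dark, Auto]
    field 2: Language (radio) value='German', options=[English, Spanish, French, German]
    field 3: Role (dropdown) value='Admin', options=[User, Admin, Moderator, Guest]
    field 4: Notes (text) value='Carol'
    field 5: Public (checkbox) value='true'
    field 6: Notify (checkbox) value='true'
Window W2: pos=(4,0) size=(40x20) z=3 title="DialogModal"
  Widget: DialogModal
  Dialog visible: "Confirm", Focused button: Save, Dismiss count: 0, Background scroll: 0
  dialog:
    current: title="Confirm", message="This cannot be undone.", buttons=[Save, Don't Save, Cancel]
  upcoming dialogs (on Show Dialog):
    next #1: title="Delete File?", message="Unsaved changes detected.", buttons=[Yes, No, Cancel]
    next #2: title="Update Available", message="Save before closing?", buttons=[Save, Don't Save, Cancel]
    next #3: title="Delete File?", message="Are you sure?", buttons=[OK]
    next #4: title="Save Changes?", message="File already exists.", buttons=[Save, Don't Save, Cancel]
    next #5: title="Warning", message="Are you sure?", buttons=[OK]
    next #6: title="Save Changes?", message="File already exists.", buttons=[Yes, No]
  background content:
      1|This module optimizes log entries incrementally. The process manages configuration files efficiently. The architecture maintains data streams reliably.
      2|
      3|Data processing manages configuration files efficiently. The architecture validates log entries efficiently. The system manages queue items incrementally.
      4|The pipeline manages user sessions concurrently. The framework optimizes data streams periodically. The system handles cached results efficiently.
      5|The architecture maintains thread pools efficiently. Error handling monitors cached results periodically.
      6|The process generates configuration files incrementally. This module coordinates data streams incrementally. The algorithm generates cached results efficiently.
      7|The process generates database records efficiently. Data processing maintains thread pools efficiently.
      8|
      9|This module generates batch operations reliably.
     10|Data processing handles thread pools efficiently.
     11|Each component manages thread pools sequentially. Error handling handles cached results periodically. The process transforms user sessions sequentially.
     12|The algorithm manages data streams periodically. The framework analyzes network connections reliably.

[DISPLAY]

    ┃ DialogModal                          ┃
    ┠──────────────────────────────────────┨
    ┃This module optimizes log entries incr┃
    ┃                                      ┃
    ┃Data processing manages configuration ┃
    ┃The pipeline manages user sessions con┃
    ┃The architecture maintains thread pool┃
    ┃The┌──────────────────────────────┐ fi┃
    ┃The│           Confirm            │rds┃
    ┃   │    This cannot be undone.    │   ┃
    ┃Thi│ [Save]  Don't Save   Cancel  │ons┃
    ┃Dat└──────────────────────────────┘s e┃
    ┃Each component manages thread pools se┃
    ┃The algorithm manages data streams per┃


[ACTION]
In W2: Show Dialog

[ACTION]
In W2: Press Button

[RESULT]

    ┃ DialogModal                          ┃
    ┠──────────────────────────────────────┨
    ┃This module optimizes log entries incr┃
    ┃                                      ┃
    ┃Data processing manages configuration ┃
    ┃The pipeline manages user sessions con┃
    ┃The architecture maintains thread pool┃
    ┃The process generates configuration fi┃
    ┃The process generates database records┃
    ┃                                      ┃
    ┃This module generates batch operations┃
    ┃Data processing handles thread pools e┃
    ┃Each component manages thread pools se┃
    ┃The algorithm manages data streams per┃


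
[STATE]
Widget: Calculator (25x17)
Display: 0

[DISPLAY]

                        0
┌───┬───┬───┬───┐        
│ 7 │ 8 │ 9 │ ÷ │        
├───┼───┼───┼───┤        
│ 4 │ 5 │ 6 │ × │        
├───┼───┼───┼───┤        
│ 1 │ 2 │ 3 │ - │        
├───┼───┼───┼───┤        
│ 0 │ . │ = │ + │        
├───┼───┼───┼───┤        
│ C │ MC│ MR│ M+│        
└───┴───┴───┴───┘        
                         
                         
                         
                         
                         


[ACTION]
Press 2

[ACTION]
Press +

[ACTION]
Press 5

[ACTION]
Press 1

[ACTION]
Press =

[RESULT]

                       53
┌───┬───┬───┬───┐        
│ 7 │ 8 │ 9 │ ÷ │        
├───┼───┼───┼───┤        
│ 4 │ 5 │ 6 │ × │        
├───┼───┼───┼───┤        
│ 1 │ 2 │ 3 │ - │        
├───┼───┼───┼───┤        
│ 0 │ . │ = │ + │        
├───┼───┼───┼───┤        
│ C │ MC│ MR│ M+│        
└───┴───┴───┴───┘        
                         
                         
                         
                         
                         


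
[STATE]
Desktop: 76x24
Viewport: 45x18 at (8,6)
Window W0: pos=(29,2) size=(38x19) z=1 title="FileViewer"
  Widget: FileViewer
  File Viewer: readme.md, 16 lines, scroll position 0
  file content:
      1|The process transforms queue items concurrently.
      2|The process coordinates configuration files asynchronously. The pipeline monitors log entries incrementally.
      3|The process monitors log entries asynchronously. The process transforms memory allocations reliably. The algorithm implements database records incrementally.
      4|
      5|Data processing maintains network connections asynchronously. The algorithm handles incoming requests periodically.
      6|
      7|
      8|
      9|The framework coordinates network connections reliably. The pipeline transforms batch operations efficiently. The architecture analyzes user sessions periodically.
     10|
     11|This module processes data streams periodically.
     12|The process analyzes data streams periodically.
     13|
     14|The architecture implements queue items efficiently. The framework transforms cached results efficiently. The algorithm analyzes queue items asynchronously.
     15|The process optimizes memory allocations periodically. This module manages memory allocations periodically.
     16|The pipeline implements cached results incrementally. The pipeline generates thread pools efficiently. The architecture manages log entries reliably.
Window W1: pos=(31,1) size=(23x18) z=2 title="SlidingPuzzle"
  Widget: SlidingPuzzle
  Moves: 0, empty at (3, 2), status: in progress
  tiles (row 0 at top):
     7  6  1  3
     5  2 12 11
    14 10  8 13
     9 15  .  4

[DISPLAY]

                     ┃T┃├────┼────┼────┼────┤
                     ┃T┃│  5 │  2 │ 12 │ 11 │
                     ┃ ┃├────┼────┼────┼────┤
                     ┃D┃│ 14 │ 10 │  8 │ 13 │
                     ┃ ┃├────┼────┼────┼────┤
                     ┃ ┃│  9 │ 15 │    │  4 │
                     ┃ ┃└────┴────┴────┴────┘
                     ┃T┃Moves: 0             
                     ┃ ┃                     
                     ┃T┃                     
                     ┃T┃                     
                     ┃ ┃                     
                     ┃T┗━━━━━━━━━━━━━━━━━━━━━
                     ┃The process optimizes m
                     ┗━━━━━━━━━━━━━━━━━━━━━━━
                                             
                                             
                                             


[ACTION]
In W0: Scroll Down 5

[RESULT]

                     ┃T┃├────┼────┼────┼────┤
                     ┃ ┃│  5 │  2 │ 12 │ 11 │
                     ┃D┃├────┼────┼────┼────┤
                     ┃ ┃│ 14 │ 10 │  8 │ 13 │
                     ┃ ┃├────┼────┼────┼────┤
                     ┃ ┃│  9 │ 15 │    │  4 │
                     ┃T┃└────┴────┴────┴────┘
                     ┃ ┃Moves: 0             
                     ┃T┃                     
                     ┃T┃                     
                     ┃ ┃                     
                     ┃T┃                     
                     ┃T┗━━━━━━━━━━━━━━━━━━━━━
                     ┃The pipeline implements
                     ┗━━━━━━━━━━━━━━━━━━━━━━━
                                             
                                             
                                             


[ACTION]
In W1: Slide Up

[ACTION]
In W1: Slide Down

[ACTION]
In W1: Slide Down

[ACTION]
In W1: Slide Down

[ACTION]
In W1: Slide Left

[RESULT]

                     ┃T┃├────┼────┼────┼────┤
                     ┃ ┃│  5 │  2 │  1 │ 11 │
                     ┃D┃├────┼────┼────┼────┤
                     ┃ ┃│ 14 │ 10 │ 12 │ 13 │
                     ┃ ┃├────┼────┼────┼────┤
                     ┃ ┃│  9 │ 15 │  8 │  4 │
                     ┃T┃└────┴────┴────┴────┘
                     ┃ ┃Moves: 4             
                     ┃T┃                     
                     ┃T┃                     
                     ┃ ┃                     
                     ┃T┃                     
                     ┃T┗━━━━━━━━━━━━━━━━━━━━━
                     ┃The pipeline implements
                     ┗━━━━━━━━━━━━━━━━━━━━━━━
                                             
                                             
                                             


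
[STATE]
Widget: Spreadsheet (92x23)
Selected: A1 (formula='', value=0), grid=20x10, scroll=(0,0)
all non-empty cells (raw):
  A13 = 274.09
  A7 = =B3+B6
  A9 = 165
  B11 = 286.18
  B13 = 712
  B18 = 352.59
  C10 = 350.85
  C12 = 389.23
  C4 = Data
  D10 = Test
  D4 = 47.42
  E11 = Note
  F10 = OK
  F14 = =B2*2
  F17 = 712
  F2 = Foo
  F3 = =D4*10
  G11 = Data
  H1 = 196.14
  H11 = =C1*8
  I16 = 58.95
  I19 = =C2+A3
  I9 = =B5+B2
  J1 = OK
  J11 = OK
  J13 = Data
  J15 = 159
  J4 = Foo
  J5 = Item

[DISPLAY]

A1:                                                                                         
       A       B       C       D       E       F       G       H       I       J            
--------------------------------------------------------------------------------------------
  1      [0]       0       0       0       0       0       0  196.14       0OK              
  2        0       0       0       0       0Foo            0       0       0       0        
  3        0       0       0       0       0  474.20       0       0       0       0        
  4        0       0Data       47.42       0       0       0       0       0Foo             
  5        0       0       0       0       0       0       0       0       0Item            
  6        0       0       0       0       0       0       0       0       0       0        
  7        0       0       0       0       0       0       0       0       0       0        
  8        0       0       0       0       0       0       0       0       0       0        
  9      165       0       0       0       0       0       0       0       0       0        
 10        0       0  350.85Test           0OK             0       0       0       0        
 11        0  286.18       0       0Note           0Data           0       0OK              
 12        0       0  389.23       0       0       0       0       0       0       0        
 13   274.09     712       0       0       0       0       0       0       0Data            
 14        0       0       0       0       0       0       0       0       0       0        
 15        0       0       0       0       0       0       0       0       0     159        
 16        0       0       0       0       0       0       0       0   58.95       0        
 17        0       0       0       0       0     712       0       0       0       0        
 18        0  352.59       0       0       0       0       0       0       0       0        
 19        0       0       0       0       0       0       0       0       0       0        
 20        0       0       0       0       0       0       0       0       0       0        


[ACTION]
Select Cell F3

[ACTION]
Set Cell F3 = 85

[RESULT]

F3: 85                                                                                      
       A       B       C       D       E       F       G       H       I       J            
--------------------------------------------------------------------------------------------
  1        0       0       0       0       0       0       0  196.14       0OK              
  2        0       0       0       0       0Foo            0       0       0       0        
  3        0       0       0       0       0    [85]       0       0       0       0        
  4        0       0Data       47.42       0       0       0       0       0Foo             
  5        0       0       0       0       0       0       0       0       0Item            
  6        0       0       0       0       0       0       0       0       0       0        
  7        0       0       0       0       0       0       0       0       0       0        
  8        0       0       0       0       0       0       0       0       0       0        
  9      165       0       0       0       0       0       0       0       0       0        
 10        0       0  350.85Test           0OK             0       0       0       0        
 11        0  286.18       0       0Note           0Data           0       0OK              
 12        0       0  389.23       0       0       0       0       0       0       0        
 13   274.09     712       0       0       0       0       0       0       0Data            
 14        0       0       0       0       0       0       0       0       0       0        
 15        0       0       0       0       0       0       0       0       0     159        
 16        0       0       0       0       0       0       0       0   58.95       0        
 17        0       0       0       0       0     712       0       0       0       0        
 18        0  352.59       0       0       0       0       0       0       0       0        
 19        0       0       0       0       0       0       0       0       0       0        
 20        0       0       0       0       0       0       0       0       0       0        
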